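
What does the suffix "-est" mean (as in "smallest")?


Suffix: -est
Example: smallest (small + -est)
Meaning = most


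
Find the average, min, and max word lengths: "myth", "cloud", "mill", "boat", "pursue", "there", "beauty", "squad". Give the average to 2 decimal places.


Lengths: "myth"=4, "cloud"=5, "mill"=4, "boat"=4, "pursue"=6, "there"=5, "beauty"=6, "squad"=5
Sum = 39, Count = 8
Average = 39/8 = 4.88
= avg=4.88, min=4, max=6


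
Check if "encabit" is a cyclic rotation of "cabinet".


Word: "cabinet", Candidate: "encabit"
Method: check if candidate is substring of word+word
"cabinetcabinet" contains "encabit"? No
Is rotation = No


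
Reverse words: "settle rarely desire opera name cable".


Original: "settle rarely desire opera name cable"
Words (1..n): settle | rarely | desire | opera | name | cable
Reversed (n..1): cable | name | opera | desire | rarely | settle
Result = "cable name opera desire rarely settle"


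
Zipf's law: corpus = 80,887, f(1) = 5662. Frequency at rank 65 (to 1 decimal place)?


Zipf's law: f(r) = f(1) / r
f(1) = 5662
f(65) = 5662 / 65
= 87.1 occurrences


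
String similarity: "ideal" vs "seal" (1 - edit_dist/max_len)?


Word 1: "ideal" (length 5)
Word 2: "seal" (length 4)
One optimal edit sequence:
  1. delete 'i'  (+1)
  2. substitute 'd' -> 's'  (+1)
  3. keep 'e'
  4. keep 'a'
  5. keep 'l'
Edit distance = 2
Max length = max(5, 4) = 5
Similarity = 1 - 2/5
= 0.6000


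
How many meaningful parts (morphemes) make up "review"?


Word: "review"
Morphemes: re- / view
Each morpheme carries meaning
= 2 morphemes


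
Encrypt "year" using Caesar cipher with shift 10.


Word: "year"
Shift: 10
Each letter → (letter + shift) mod 26:
  'y' (24) + 10 = 8 → 'i'
  'e' (4) + 10 = 14 → 'o'
  'a' (0) + 10 = 10 → 'k'
  'r' (17) + 10 = 1 → 'b'
Result = "iokb"


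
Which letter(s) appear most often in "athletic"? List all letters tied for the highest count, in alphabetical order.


Word: "athletic"
Letter counts:
  'a': 1
  'c': 1
  'e': 1
  'h': 1
  'i': 1
  'l': 1
  't': 2
Maximum count = 2
Most frequent = 't' (2 times each)


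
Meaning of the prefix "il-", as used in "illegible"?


Prefix: il-
Example: illegible = il- + legible
Meaning = not


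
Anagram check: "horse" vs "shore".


Word 1: "horse" → sorted: ehors
Word 2: "shore" → sorted: ehors
Same letters? ehors == ehors
Anagram = Yes


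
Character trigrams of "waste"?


Word: "waste" (length 5)
Number of trigrams = 5 - 3 + 1 = 3
  Position 0: "was"
  Position 1: "ast"
  Position 2: "ste"
Trigrams = "was", "ast", "ste"


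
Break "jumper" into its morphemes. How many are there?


Word: "jumper"
Morphemes: jump / -er
Each morpheme carries meaning
= 2 morphemes


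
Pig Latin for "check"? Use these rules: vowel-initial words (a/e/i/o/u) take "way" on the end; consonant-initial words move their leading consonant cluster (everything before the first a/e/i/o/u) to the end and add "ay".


Word: "check"
Starts with consonant(s) → move to end, add 'ay'
Consonant cluster: "ch"
Pig Latin = "eckchay"


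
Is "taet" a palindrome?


Word: "taet"
Reversed: "teat"
Forward == Backward? taet != teat
Palindrome = No


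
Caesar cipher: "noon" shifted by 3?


Word: "noon"
Shift: 3
Each letter → (letter + shift) mod 26:
  'n' (13) + 3 = 16 → 'q'
  'o' (14) + 3 = 17 → 'r'
  'o' (14) + 3 = 17 → 'r'
  'n' (13) + 3 = 16 → 'q'
Result = "qrrq"


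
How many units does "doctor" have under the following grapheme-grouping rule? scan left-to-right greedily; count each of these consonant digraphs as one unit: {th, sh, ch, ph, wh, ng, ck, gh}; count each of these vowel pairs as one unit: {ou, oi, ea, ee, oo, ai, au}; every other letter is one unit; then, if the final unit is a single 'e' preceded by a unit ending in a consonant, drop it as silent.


Word: "doctor" (6 letters)
Left-to-right scan:
  1. 'd' (letter)
  2. 'o' (letter)
  3. 'c' (letter)
  4. 't' (letter)
  5. 'o' (letter)
  6. 'r' (letter)
Units from scan: 6
Sound units = 6 units


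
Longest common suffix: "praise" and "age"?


Word 1: "praise"
Word 2: "age"
Comparing from end:
  Pos -1: 'e' == 'e'
  Pos -2: 's' != 'g' (stop)
LCS = "e" (length 1)


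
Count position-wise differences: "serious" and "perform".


Comparing character by character (same length = 7):
  Pos 0: 's' vs 'p' !=
  Pos 1: 'e' vs 'e' =
  Pos 2: 'r' vs 'r' =
  Pos 3: 'i' vs 'f' !=
  Pos 4: 'o' vs 'o' =
  Pos 5: 'u' vs 'r' !=
  Pos 6: 's' vs 'm' !=
Hamming distance = 4


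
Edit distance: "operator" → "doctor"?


Word 1: "operator" (length 8)
Word 2: "doctor" (length 6)
One optimal edit sequence (insert/delete/substitute each cost 1):
  1. delete 'o'  (+1)
  2. delete 'p'  (+1)
  3. substitute 'e' -> 'd'  (+1)
  4. substitute 'r' -> 'o'  (+1)
  5. substitute 'a' -> 'c'  (+1)
  6. keep 't'
  7. keep 'o'
  8. keep 'r'
Total edit operations: 5
Edit distance = 5


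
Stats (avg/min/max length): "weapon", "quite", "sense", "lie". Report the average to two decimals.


Lengths: "weapon"=6, "quite"=5, "sense"=5, "lie"=3
Sum = 19, Count = 4
Average = 19/4 = 4.75
= avg=4.75, min=3, max=6


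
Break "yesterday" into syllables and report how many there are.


Word: "yesterday"
Syllable breakdown: yes | ter | day
Counting: 3 parts
= 3 syllables


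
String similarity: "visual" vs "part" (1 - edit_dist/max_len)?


Word 1: "visual" (length 6)
Word 2: "part" (length 4)
One optimal edit sequence:
  1. delete 'v'  (+1)
  2. delete 'i'  (+1)
  3. substitute 's' -> 'p'  (+1)
  4. substitute 'u' -> 'a'  (+1)
  5. substitute 'a' -> 'r'  (+1)
  6. substitute 'l' -> 't'  (+1)
Edit distance = 6
Max length = max(6, 4) = 6
Similarity = 1 - 6/6
= 0.0000


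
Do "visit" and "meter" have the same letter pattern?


Pattern of "visit": [0, 1, 2, 1, 3]
Pattern of "meter": [0, 1, 2, 1, 3]
Patterns match
Same pattern = Yes


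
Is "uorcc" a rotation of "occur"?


Word: "occur", Candidate: "uorcc"
Method: check if candidate is substring of word+word
"occuroccur" contains "uorcc"? No
Is rotation = No


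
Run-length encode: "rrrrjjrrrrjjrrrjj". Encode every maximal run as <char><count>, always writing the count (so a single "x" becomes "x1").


String: "rrrrjjrrrrjjrrrjj"
Scanning for consecutive runs:
  'r' x 4
  'j' x 2
  'r' x 4
  'j' x 2
  'r' x 3
  'j' x 2
RLE = "r4j2r4j2r3j2"


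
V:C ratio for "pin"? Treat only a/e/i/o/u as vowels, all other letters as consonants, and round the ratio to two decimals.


Word: "pin"
Vowels (a,e,i,o,u): 1
Consonants: 2
Ratio = 1/2
= 0.50


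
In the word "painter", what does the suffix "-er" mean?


Suffix: -er
Example: painter (paint + -er)
Meaning = one who / more


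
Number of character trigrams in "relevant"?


Word: "relevant" (length 8)
Number of 3-grams = length - 3 + 1 = 8 - 3 + 1
= 6


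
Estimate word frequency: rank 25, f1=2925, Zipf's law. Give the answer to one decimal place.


Zipf's law: f(r) = f(1) / r
f(1) = 2925
f(25) = 2925 / 25
= 117.0 occurrences


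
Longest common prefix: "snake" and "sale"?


Word 1: "snake"
Word 2: "sale"
Comparing from start:
  Pos 0: 's' == 's'
  Pos 1: 'n' != 'a' (stop)
LCP = "s" (length 1)


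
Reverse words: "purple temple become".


Original: "purple temple become"
Words (1..n): purple | temple | become
Reversed (n..1): become | temple | purple
Result = "become temple purple"


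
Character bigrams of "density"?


Word: "density" (length 7)
Number of bigrams = 7 - 2 + 1 = 6
  Position 0: "de"
  Position 1: "en"
  Position 2: "ns"
  Position 3: "si"
  Position 4: "it"
  Position 5: "ty"
Bigrams = "de", "en", "ns", "si", "it", "ty"


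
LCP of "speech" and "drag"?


Word 1: "speech"
Word 2: "drag"
Comparing from start:
  Pos 0: 's' != 'd' (stop)
LCP = "" (length 0)


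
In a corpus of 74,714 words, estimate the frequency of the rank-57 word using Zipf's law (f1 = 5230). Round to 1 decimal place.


Zipf's law: f(r) = f(1) / r
f(1) = 5230
f(57) = 5230 / 57
= 91.8 occurrences


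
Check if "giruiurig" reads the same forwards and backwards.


Word: "giruiurig"
Reversed: "giruiurig"
Forward == Backward? giruiurig == giruiurig
Palindrome = Yes


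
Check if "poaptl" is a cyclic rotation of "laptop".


Word: "laptop", Candidate: "poaptl"
Method: check if candidate is substring of word+word
"laptoplaptop" contains "poaptl"? No
Is rotation = No


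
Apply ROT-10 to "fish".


Word: "fish"
Shift: 10
Each letter → (letter + shift) mod 26:
  'f' (5) + 10 = 15 → 'p'
  'i' (8) + 10 = 18 → 's'
  's' (18) + 10 = 2 → 'c'
  'h' (7) + 10 = 17 → 'r'
Result = "pscr"


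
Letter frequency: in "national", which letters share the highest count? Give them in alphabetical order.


Word: "national"
Letter counts:
  'a': 2
  'i': 1
  'l': 1
  'n': 2
  'o': 1
  't': 1
Maximum count = 2
Most frequent = 'a', 'n' (2 times each)


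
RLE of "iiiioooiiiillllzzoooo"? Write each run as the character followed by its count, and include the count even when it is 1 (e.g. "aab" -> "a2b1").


String: "iiiioooiiiillllzzoooo"
Scanning for consecutive runs:
  'i' x 4
  'o' x 3
  'i' x 4
  'l' x 4
  'z' x 2
  'o' x 4
RLE = "i4o3i4l4z2o4"


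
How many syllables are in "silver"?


Word: "silver"
Syllable breakdown: sil | ver
Counting: 2 parts
= 2 syllables


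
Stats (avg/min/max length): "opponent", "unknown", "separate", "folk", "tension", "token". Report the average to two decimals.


Lengths: "opponent"=8, "unknown"=7, "separate"=8, "folk"=4, "tension"=7, "token"=5
Sum = 39, Count = 6
Average = 39/6 = 6.50
= avg=6.50, min=4, max=8


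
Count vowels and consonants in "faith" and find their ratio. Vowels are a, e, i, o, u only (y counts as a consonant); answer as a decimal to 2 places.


Word: "faith"
Vowels (a,e,i,o,u): 2
Consonants: 3
Ratio = 2/3
= 0.67


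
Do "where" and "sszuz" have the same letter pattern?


Pattern of "where": [0, 1, 2, 3, 2]
Pattern of "sszuz": [0, 0, 1, 2, 1]
Patterns do not match
Same pattern = No


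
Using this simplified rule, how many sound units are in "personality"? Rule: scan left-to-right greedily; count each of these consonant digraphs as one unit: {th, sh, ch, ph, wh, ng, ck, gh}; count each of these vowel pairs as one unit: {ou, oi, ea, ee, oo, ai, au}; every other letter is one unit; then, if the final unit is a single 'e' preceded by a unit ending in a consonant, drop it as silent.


Word: "personality" (11 letters)
Left-to-right scan:
  [1] 'p' (letter)
  [2] 'e' (letter)
  [3] 'r' (letter)
  [4] 's' (letter)
  [5] 'o' (letter)
  [6] 'n' (letter)
  [7] 'a' (letter)
  [8] 'l' (letter)
  [9] 'i' (letter)
  [10] 't' (letter)
  [11] 'y' (letter)
Units from scan: 11
Sound units = 11 units


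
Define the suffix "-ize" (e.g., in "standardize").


Suffix: -ize
Example: standardize = standard + -ize
Meaning = to make


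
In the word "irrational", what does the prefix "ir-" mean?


Prefix: ir-
Example: irrational (ir- + rational)
Meaning = not


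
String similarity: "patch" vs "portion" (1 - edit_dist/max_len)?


Word 1: "patch" (length 5)
Word 2: "portion" (length 7)
One optimal edit sequence:
  1. keep 'p'
  2. insert 'o'  (+1)
  3. substitute 'a' -> 'r'  (+1)
  4. keep 't'
  5. insert 'i'  (+1)
  6. substitute 'c' -> 'o'  (+1)
  7. substitute 'h' -> 'n'  (+1)
Edit distance = 5
Max length = max(5, 7) = 7
Similarity = 1 - 5/7
= 0.2857


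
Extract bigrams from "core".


Word: "core" (length 4)
Number of bigrams = 4 - 2 + 1 = 3
  Position 0: "co"
  Position 1: "or"
  Position 2: "re"
Bigrams = "co", "or", "re"


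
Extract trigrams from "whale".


Word: "whale" (length 5)
Number of trigrams = 5 - 3 + 1 = 3
  Position 0: "wha"
  Position 1: "hal"
  Position 2: "ale"
Trigrams = "wha", "hal", "ale"


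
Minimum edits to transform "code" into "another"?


Word 1: "code" (length 4)
Word 2: "another" (length 7)
One optimal edit sequence (insert/delete/substitute each cost 1):
  1. insert 'a'  (+1)
  2. substitute 'c' -> 'n'  (+1)
  3. keep 'o'
  4. insert 't'  (+1)
  5. substitute 'd' -> 'h'  (+1)
  6. keep 'e'
  7. insert 'r'  (+1)
Total edit operations: 5
Edit distance = 5


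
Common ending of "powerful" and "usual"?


Word 1: "powerful"
Word 2: "usual"
Comparing from end:
  Pos -1: 'l' == 'l'
  Pos -2: 'u' != 'a' (stop)
LCS = "l" (length 1)


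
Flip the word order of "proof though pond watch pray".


Original: "proof though pond watch pray"
Words (1..n): proof | though | pond | watch | pray
Reversed (n..1): pray | watch | pond | though | proof
Result = "pray watch pond though proof"


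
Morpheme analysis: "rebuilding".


Word: "rebuilding"
Morphemes: re- / build / -ing
Each morpheme carries meaning
= 3 morphemes


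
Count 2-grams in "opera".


Word: "opera" (length 5)
Number of 2-grams = length - 2 + 1 = 5 - 2 + 1
= 4


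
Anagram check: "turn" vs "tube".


Word 1: "turn" → sorted: nrtu
Word 2: "tube" → sorted: betu
Same letters? nrtu != betu
Anagram = No


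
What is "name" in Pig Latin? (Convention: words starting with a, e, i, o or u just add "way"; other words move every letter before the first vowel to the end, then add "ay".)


Word: "name"
Starts with consonant(s) → move to end, add 'ay'
Consonant cluster: "n"
Pig Latin = "amenay"


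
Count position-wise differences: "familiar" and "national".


Comparing character by character (same length = 8):
  Pos 0: 'f' vs 'n' !=
  Pos 1: 'a' vs 'a' =
  Pos 2: 'm' vs 't' !=
  Pos 3: 'i' vs 'i' =
  Pos 4: 'l' vs 'o' !=
  Pos 5: 'i' vs 'n' !=
  Pos 6: 'a' vs 'a' =
  Pos 7: 'r' vs 'l' !=
Hamming distance = 5


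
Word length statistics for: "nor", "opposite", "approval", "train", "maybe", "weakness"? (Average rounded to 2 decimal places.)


Lengths: "nor"=3, "opposite"=8, "approval"=8, "train"=5, "maybe"=5, "weakness"=8
Sum = 37, Count = 6
Average = 37/6 = 6.17
= avg=6.17, min=3, max=8


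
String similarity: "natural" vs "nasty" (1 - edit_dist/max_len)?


Word 1: "natural" (length 7)
Word 2: "nasty" (length 5)
One optimal edit sequence:
  1. keep 'n'
  2. keep 'a'
  3. delete 't'  (+1)
  4. delete 'u'  (+1)
  5. substitute 'r' -> 's'  (+1)
  6. substitute 'a' -> 't'  (+1)
  7. substitute 'l' -> 'y'  (+1)
Edit distance = 5
Max length = max(7, 5) = 7
Similarity = 1 - 5/7
= 0.2857


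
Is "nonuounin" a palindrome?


Word: "nonuounin"
Reversed: "ninuounon"
Forward == Backward? nonuounin != ninuounon
Palindrome = No


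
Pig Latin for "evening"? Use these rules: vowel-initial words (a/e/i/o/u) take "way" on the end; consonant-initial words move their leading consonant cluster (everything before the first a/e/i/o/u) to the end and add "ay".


Word: "evening"
Starts with vowel → add 'way'
Pig Latin = "eveningway"


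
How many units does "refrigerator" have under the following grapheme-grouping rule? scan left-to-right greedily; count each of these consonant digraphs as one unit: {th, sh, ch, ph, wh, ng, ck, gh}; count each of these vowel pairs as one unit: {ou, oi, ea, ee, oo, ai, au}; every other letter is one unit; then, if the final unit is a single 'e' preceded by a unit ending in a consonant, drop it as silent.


Word: "refrigerator" (12 letters)
Left-to-right scan:
  [1] 'r' (letter)
  [2] 'e' (letter)
  [3] 'f' (letter)
  [4] 'r' (letter)
  [5] 'i' (letter)
  [6] 'g' (letter)
  [7] 'e' (letter)
  [8] 'r' (letter)
  [9] 'a' (letter)
  [10] 't' (letter)
  [11] 'o' (letter)
  [12] 'r' (letter)
Units from scan: 12
Sound units = 12 units


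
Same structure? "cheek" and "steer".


Pattern of "cheek": [0, 1, 2, 2, 3]
Pattern of "steer": [0, 1, 2, 2, 3]
Patterns match
Same pattern = Yes


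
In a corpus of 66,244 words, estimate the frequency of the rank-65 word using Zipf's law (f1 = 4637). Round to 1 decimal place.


Zipf's law: f(r) = f(1) / r
f(1) = 4637
f(65) = 4637 / 65
= 71.3 occurrences


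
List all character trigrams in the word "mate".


Word: "mate" (length 4)
Number of trigrams = 4 - 3 + 1 = 2
  Position 0: "mat"
  Position 1: "ate"
Trigrams = "mat", "ate"


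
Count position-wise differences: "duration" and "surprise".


Comparing character by character (same length = 8):
  Pos 0: 'd' vs 's' !=
  Pos 1: 'u' vs 'u' =
  Pos 2: 'r' vs 'r' =
  Pos 3: 'a' vs 'p' !=
  Pos 4: 't' vs 'r' !=
  Pos 5: 'i' vs 'i' =
  Pos 6: 'o' vs 's' !=
  Pos 7: 'n' vs 'e' !=
Hamming distance = 5


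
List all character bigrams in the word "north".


Word: "north" (length 5)
Number of bigrams = 5 - 2 + 1 = 4
  Position 0: "no"
  Position 1: "or"
  Position 2: "rt"
  Position 3: "th"
Bigrams = "no", "or", "rt", "th"


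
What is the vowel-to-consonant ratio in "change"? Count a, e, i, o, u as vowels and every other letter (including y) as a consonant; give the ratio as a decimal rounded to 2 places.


Word: "change"
Vowels (a,e,i,o,u): 2
Consonants: 4
Ratio = 2/4
= 0.50


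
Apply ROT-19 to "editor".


Word: "editor"
Shift: 19
Each letter → (letter + shift) mod 26:
  'e' (4) + 19 = 23 → 'x'
  'd' (3) + 19 = 22 → 'w'
  'i' (8) + 19 = 1 → 'b'
  't' (19) + 19 = 12 → 'm'
  'o' (14) + 19 = 7 → 'h'
  'r' (17) + 19 = 10 → 'k'
Result = "xwbmhk"


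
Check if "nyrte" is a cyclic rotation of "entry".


Word: "entry", Candidate: "nyrte"
Method: check if candidate is substring of word+word
"entryentry" contains "nyrte"? No
Is rotation = No


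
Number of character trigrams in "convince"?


Word: "convince" (length 8)
Number of 3-grams = length - 3 + 1 = 8 - 3 + 1
= 6


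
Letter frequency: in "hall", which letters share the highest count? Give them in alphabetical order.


Word: "hall"
Letter counts:
  'a': 1
  'h': 1
  'l': 2
Maximum count = 2
Most frequent = 'l' (2 times each)


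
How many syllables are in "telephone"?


Word: "telephone"
Syllable breakdown: tel / e / phone
Counting: 3 parts
= 3 syllables


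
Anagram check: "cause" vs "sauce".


Word 1: "cause" → sorted: acesu
Word 2: "sauce" → sorted: acesu
Same letters? acesu == acesu
Anagram = Yes


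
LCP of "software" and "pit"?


Word 1: "software"
Word 2: "pit"
Comparing from start:
  Pos 0: 's' != 'p' (stop)
LCP = "" (length 0)


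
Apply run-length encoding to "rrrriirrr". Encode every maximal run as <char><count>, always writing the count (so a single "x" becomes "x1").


String: "rrrriirrr"
Scanning for consecutive runs:
  'r' x 4
  'i' x 2
  'r' x 3
RLE = "r4i2r3"


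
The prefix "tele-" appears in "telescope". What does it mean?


Prefix: tele-
As in: telescope -> tele- + scope
Meaning = distant


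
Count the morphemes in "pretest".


Word: "pretest"
Morphemes: pre- / test
Each morpheme carries meaning
= 2 morphemes


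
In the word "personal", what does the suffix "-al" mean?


Suffix: -al
Example: personal = person + -al
Meaning = relating to


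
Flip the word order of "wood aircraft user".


Original: "wood aircraft user"
Words (1..n): wood | aircraft | user
Reversed (n..1): user | aircraft | wood
Result = "user aircraft wood"


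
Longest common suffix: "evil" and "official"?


Word 1: "evil"
Word 2: "official"
Comparing from end:
  Pos -1: 'l' == 'l'
  Pos -2: 'i' != 'a' (stop)
LCS = "l" (length 1)


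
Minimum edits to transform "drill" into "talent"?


Word 1: "drill" (length 5)
Word 2: "talent" (length 6)
One optimal edit sequence (insert/delete/substitute each cost 1):
  1. insert 't'  (+1)
  2. substitute 'd' -> 'a'  (+1)
  3. substitute 'r' -> 'l'  (+1)
  4. substitute 'i' -> 'e'  (+1)
  5. substitute 'l' -> 'n'  (+1)
  6. substitute 'l' -> 't'  (+1)
Total edit operations: 6
Edit distance = 6


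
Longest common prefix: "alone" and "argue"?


Word 1: "alone"
Word 2: "argue"
Comparing from start:
  Pos 0: 'a' == 'a'
  Pos 1: 'l' != 'r' (stop)
LCP = "a" (length 1)


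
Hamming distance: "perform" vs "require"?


Comparing character by character (same length = 7):
  Pos 0: 'p' vs 'r' !=
  Pos 1: 'e' vs 'e' =
  Pos 2: 'r' vs 'q' !=
  Pos 3: 'f' vs 'u' !=
  Pos 4: 'o' vs 'i' !=
  Pos 5: 'r' vs 'r' =
  Pos 6: 'm' vs 'e' !=
Hamming distance = 5


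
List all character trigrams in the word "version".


Word: "version" (length 7)
Number of trigrams = 7 - 3 + 1 = 5
  Position 0: "ver"
  Position 1: "ers"
  Position 2: "rsi"
  Position 3: "sio"
  Position 4: "ion"
Trigrams = "ver", "ers", "rsi", "sio", "ion"


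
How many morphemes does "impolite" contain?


Word: "impolite"
Morphemes: im- | polite
Each morpheme carries meaning
= 2 morphemes


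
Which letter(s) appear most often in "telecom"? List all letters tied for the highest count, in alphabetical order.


Word: "telecom"
Letter counts:
  'c': 1
  'e': 2
  'l': 1
  'm': 1
  'o': 1
  't': 1
Maximum count = 2
Most frequent = 'e' (2 times each)


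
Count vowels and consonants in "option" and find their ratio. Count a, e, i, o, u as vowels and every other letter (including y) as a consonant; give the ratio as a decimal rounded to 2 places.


Word: "option"
Vowels (a,e,i,o,u): 3
Consonants: 3
Ratio = 3/3
= 1.00


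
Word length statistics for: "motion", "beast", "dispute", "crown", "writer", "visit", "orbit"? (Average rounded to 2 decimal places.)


Lengths: "motion"=6, "beast"=5, "dispute"=7, "crown"=5, "writer"=6, "visit"=5, "orbit"=5
Sum = 39, Count = 7
Average = 39/7 = 5.57
= avg=5.57, min=5, max=7


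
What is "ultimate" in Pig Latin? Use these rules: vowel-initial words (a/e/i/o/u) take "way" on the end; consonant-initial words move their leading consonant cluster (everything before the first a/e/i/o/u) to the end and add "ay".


Word: "ultimate"
Starts with vowel → add 'way'
Pig Latin = "ultimateway"


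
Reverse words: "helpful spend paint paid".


Original: "helpful spend paint paid"
Words (1..n): helpful | spend | paint | paid
Reversed (n..1): paid | paint | spend | helpful
Result = "paid paint spend helpful"


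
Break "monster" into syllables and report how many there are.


Word: "monster"
Syllable breakdown: mon · ster
Counting: 2 parts
= 2 syllables


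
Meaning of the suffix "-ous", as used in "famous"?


Suffix: -ous
As in: famous -> fame + -ous, with a spelling change
Meaning = having quality of


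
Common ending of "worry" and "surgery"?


Word 1: "worry"
Word 2: "surgery"
Comparing from end:
  Pos -1: 'y' == 'y'
  Pos -2: 'r' == 'r'
  Pos -3: 'r' != 'e' (stop)
LCS = "ry" (length 2)


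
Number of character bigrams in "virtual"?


Word: "virtual" (length 7)
Number of 2-grams = length - 2 + 1 = 7 - 2 + 1
= 6


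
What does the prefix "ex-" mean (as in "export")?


Prefix: ex-
Example: export = ex- + port
Meaning = out / former


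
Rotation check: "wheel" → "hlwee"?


Word: "wheel", Candidate: "hlwee"
Method: check if candidate is substring of word+word
"wheelwheel" contains "hlwee"? No
Is rotation = No


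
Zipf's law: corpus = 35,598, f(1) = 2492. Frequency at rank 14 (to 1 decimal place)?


Zipf's law: f(r) = f(1) / r
f(1) = 2492
f(14) = 2492 / 14
= 178.0 occurrences


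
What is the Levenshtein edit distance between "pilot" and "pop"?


Word 1: "pilot" (length 5)
Word 2: "pop" (length 3)
One optimal edit sequence (insert/delete/substitute each cost 1):
  1. keep 'p'
  2. delete 'i'  (+1)
  3. delete 'l'  (+1)
  4. keep 'o'
  5. substitute 't' -> 'p'  (+1)
Total edit operations: 3
Edit distance = 3


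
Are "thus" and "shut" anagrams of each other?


Word 1: "thus" → sorted: hstu
Word 2: "shut" → sorted: hstu
Same letters? hstu == hstu
Anagram = Yes


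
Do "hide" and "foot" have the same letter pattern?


Pattern of "hide": [0, 1, 2, 3]
Pattern of "foot": [0, 1, 1, 2]
Patterns do not match
Same pattern = No


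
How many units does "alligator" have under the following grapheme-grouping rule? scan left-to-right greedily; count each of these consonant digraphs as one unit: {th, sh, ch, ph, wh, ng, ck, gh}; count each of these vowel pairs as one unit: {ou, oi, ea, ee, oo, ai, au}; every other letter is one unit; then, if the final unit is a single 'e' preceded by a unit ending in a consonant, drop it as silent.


Word: "alligator" (9 letters)
Left-to-right scan:
  (1) 'a' (letter)
  (2) 'l' (letter)
  (3) 'l' (letter)
  (4) 'i' (letter)
  (5) 'g' (letter)
  (6) 'a' (letter)
  (7) 't' (letter)
  (8) 'o' (letter)
  (9) 'r' (letter)
Units from scan: 9
Sound units = 9 units


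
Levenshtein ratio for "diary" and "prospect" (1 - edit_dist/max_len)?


Word 1: "diary" (length 5)
Word 2: "prospect" (length 8)
One optimal edit sequence:
  1. insert 'p'  (+1)
  2. insert 'r'  (+1)
  3. insert 'o'  (+1)
  4. substitute 'd' -> 's'  (+1)
  5. substitute 'i' -> 'p'  (+1)
  6. substitute 'a' -> 'e'  (+1)
  7. substitute 'r' -> 'c'  (+1)
  8. substitute 'y' -> 't'  (+1)
Edit distance = 8
Max length = max(5, 8) = 8
Similarity = 1 - 8/8
= 0.0000


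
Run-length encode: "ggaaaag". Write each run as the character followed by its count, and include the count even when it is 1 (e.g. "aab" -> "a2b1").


String: "ggaaaag"
Scanning for consecutive runs:
  'g' x 2
  'a' x 4
  'g' x 1
RLE = "g2a4g1"


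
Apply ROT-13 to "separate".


Word: "separate"
Shift: 13
Each letter → (letter + shift) mod 26:
  's' (18) + 13 = 5 → 'f'
  'e' (4) + 13 = 17 → 'r'
  'p' (15) + 13 = 2 → 'c'
  'a' (0) + 13 = 13 → 'n'
  'r' (17) + 13 = 4 → 'e'
  'a' (0) + 13 = 13 → 'n'
  't' (19) + 13 = 6 → 'g'
  'e' (4) + 13 = 17 → 'r'
Result = "frcnengr"


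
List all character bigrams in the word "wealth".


Word: "wealth" (length 6)
Number of bigrams = 6 - 2 + 1 = 5
  Position 0: "we"
  Position 1: "ea"
  Position 2: "al"
  Position 3: "lt"
  Position 4: "th"
Bigrams = "we", "ea", "al", "lt", "th"


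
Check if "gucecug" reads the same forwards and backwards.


Word: "gucecug"
Reversed: "gucecug"
Forward == Backward? gucecug == gucecug
Palindrome = Yes


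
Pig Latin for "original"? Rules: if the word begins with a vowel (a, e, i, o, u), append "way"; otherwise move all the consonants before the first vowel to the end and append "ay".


Word: "original"
Starts with vowel → add 'way'
Pig Latin = "originalway"


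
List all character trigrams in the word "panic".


Word: "panic" (length 5)
Number of trigrams = 5 - 3 + 1 = 3
  Position 0: "pan"
  Position 1: "ani"
  Position 2: "nic"
Trigrams = "pan", "ani", "nic"


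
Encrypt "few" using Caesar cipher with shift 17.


Word: "few"
Shift: 17
Each letter → (letter + shift) mod 26:
  'f' (5) + 17 = 22 → 'w'
  'e' (4) + 17 = 21 → 'v'
  'w' (22) + 17 = 13 → 'n'
Result = "wvn"


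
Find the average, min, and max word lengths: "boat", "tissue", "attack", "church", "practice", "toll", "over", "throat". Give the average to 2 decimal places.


Lengths: "boat"=4, "tissue"=6, "attack"=6, "church"=6, "practice"=8, "toll"=4, "over"=4, "throat"=6
Sum = 44, Count = 8
Average = 44/8 = 5.50
= avg=5.50, min=4, max=8


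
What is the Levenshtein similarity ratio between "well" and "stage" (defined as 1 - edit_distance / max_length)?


Word 1: "well" (length 4)
Word 2: "stage" (length 5)
One optimal edit sequence:
  1. insert 's'  (+1)
  2. substitute 'w' -> 't'  (+1)
  3. substitute 'e' -> 'a'  (+1)
  4. substitute 'l' -> 'g'  (+1)
  5. substitute 'l' -> 'e'  (+1)
Edit distance = 5
Max length = max(4, 5) = 5
Similarity = 1 - 5/5
= 0.0000


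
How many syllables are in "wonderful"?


Word: "wonderful"
Syllable breakdown: won / der / ful
Counting: 3 parts
= 3 syllables


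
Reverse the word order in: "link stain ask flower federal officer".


Original: "link stain ask flower federal officer"
Words (1..n): link | stain | ask | flower | federal | officer
Reversed (n..1): officer | federal | flower | ask | stain | link
Result = "officer federal flower ask stain link"


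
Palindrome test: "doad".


Word: "doad"
Reversed: "daod"
Forward == Backward? doad != daod
Palindrome = No


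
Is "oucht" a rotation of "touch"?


Word: "touch", Candidate: "oucht"
Method: check if candidate is substring of word+word
"touchtouch" contains "oucht"? Yes
Is rotation = Yes


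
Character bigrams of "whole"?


Word: "whole" (length 5)
Number of bigrams = 5 - 2 + 1 = 4
  Position 0: "wh"
  Position 1: "ho"
  Position 2: "ol"
  Position 3: "le"
Bigrams = "wh", "ho", "ol", "le"


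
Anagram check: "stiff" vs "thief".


Word 1: "stiff" → sorted: ffist
Word 2: "thief" → sorted: efhit
Same letters? ffist != efhit
Anagram = No


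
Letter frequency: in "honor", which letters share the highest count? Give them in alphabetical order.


Word: "honor"
Letter counts:
  'h': 1
  'n': 1
  'o': 2
  'r': 1
Maximum count = 2
Most frequent = 'o' (2 times each)


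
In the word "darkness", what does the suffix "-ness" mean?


Suffix: -ness
As in: darkness -> dark + -ness
Meaning = state of being


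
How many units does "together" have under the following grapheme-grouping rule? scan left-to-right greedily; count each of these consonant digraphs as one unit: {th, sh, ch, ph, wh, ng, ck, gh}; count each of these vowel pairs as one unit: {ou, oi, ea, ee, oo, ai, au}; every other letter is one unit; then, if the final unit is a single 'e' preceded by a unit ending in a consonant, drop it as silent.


Word: "together" (8 letters)
Left-to-right scan:
  [1] 't' (letter)
  [2] 'o' (letter)
  [3] 'g' (letter)
  [4] 'e' (letter)
  [5] 'th' (digraph)
  [6] 'e' (letter)
  [7] 'r' (letter)
Units from scan: 7
Sound units = 7 units


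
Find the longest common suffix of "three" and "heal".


Word 1: "three"
Word 2: "heal"
Comparing from end:
  Pos -1: 'e' != 'l' (stop)
LCS = "" (length 0)


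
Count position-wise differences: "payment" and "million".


Comparing character by character (same length = 7):
  Pos 0: 'p' vs 'm' !=
  Pos 1: 'a' vs 'i' !=
  Pos 2: 'y' vs 'l' !=
  Pos 3: 'm' vs 'l' !=
  Pos 4: 'e' vs 'i' !=
  Pos 5: 'n' vs 'o' !=
  Pos 6: 't' vs 'n' !=
Hamming distance = 7


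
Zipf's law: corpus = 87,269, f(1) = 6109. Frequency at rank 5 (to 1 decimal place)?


Zipf's law: f(r) = f(1) / r
f(1) = 6109
f(5) = 6109 / 5
= 1221.8 occurrences


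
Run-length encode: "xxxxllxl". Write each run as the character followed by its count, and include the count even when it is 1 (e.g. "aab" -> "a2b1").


String: "xxxxllxl"
Scanning for consecutive runs:
  'x' x 4
  'l' x 2
  'x' x 1
  'l' x 1
RLE = "x4l2x1l1"


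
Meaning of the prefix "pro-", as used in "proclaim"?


Prefix: pro-
Example: proclaim = pro- + claim
Meaning = forward / in favor of


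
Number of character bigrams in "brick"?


Word: "brick" (length 5)
Number of 2-grams = length - 2 + 1 = 5 - 2 + 1
= 4


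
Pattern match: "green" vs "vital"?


Pattern of "green": [0, 1, 2, 2, 3]
Pattern of "vital": [0, 1, 2, 3, 4]
Patterns do not match
Same pattern = No


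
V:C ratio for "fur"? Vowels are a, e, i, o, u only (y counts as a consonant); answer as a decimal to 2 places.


Word: "fur"
Vowels (a,e,i,o,u): 1
Consonants: 2
Ratio = 1/2
= 0.50


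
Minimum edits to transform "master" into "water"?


Word 1: "master" (length 6)
Word 2: "water" (length 5)
One optimal edit sequence (insert/delete/substitute each cost 1):
  1. substitute 'm' -> 'w'  (+1)
  2. keep 'a'
  3. delete 's'  (+1)
  4. keep 't'
  5. keep 'e'
  6. keep 'r'
Total edit operations: 2
Edit distance = 2


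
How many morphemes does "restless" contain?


Word: "restless"
Morphemes: rest | -less
Each morpheme carries meaning
= 2 morphemes


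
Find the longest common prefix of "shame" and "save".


Word 1: "shame"
Word 2: "save"
Comparing from start:
  Pos 0: 's' == 's'
  Pos 1: 'h' != 'a' (stop)
LCP = "s" (length 1)


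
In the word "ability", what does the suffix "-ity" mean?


Suffix: -ity
Example: ability (able + -ity, with a spelling change)
Meaning = quality of


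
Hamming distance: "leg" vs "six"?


Comparing character by character (same length = 3):
  Pos 0: 'l' vs 's' !=
  Pos 1: 'e' vs 'i' !=
  Pos 2: 'g' vs 'x' !=
Hamming distance = 3


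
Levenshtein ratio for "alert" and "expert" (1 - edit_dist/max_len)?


Word 1: "alert" (length 5)
Word 2: "expert" (length 6)
One optimal edit sequence:
  1. insert 'e'  (+1)
  2. substitute 'a' -> 'x'  (+1)
  3. substitute 'l' -> 'p'  (+1)
  4. keep 'e'
  5. keep 'r'
  6. keep 't'
Edit distance = 3
Max length = max(5, 6) = 6
Similarity = 1 - 3/6
= 0.5000


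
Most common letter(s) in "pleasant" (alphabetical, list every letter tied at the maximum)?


Word: "pleasant"
Letter counts:
  'a': 2
  'e': 1
  'l': 1
  'n': 1
  'p': 1
  's': 1
  't': 1
Maximum count = 2
Most frequent = 'a' (2 times each)


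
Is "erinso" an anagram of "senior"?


Word 1: "senior" → sorted: einors
Word 2: "erinso" → sorted: einors
Same letters? einors == einors
Anagram = Yes


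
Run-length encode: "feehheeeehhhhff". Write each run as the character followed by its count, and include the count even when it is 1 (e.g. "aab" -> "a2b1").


String: "feehheeeehhhhff"
Scanning for consecutive runs:
  'f' x 1
  'e' x 2
  'h' x 2
  'e' x 4
  'h' x 4
  'f' x 2
RLE = "f1e2h2e4h4f2"


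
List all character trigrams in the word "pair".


Word: "pair" (length 4)
Number of trigrams = 4 - 3 + 1 = 2
  Position 0: "pai"
  Position 1: "air"
Trigrams = "pai", "air"


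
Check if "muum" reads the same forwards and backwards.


Word: "muum"
Reversed: "muum"
Forward == Backward? muum == muum
Palindrome = Yes


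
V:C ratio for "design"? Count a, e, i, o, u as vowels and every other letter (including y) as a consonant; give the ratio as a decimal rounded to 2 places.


Word: "design"
Vowels (a,e,i,o,u): 2
Consonants: 4
Ratio = 2/4
= 0.50


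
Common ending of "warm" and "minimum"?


Word 1: "warm"
Word 2: "minimum"
Comparing from end:
  Pos -1: 'm' == 'm'
  Pos -2: 'r' != 'u' (stop)
LCS = "m" (length 1)


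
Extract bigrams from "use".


Word: "use" (length 3)
Number of bigrams = 3 - 2 + 1 = 2
  Position 0: "us"
  Position 1: "se"
Bigrams = "us", "se"


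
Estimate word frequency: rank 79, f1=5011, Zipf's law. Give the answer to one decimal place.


Zipf's law: f(r) = f(1) / r
f(1) = 5011
f(79) = 5011 / 79
= 63.4 occurrences


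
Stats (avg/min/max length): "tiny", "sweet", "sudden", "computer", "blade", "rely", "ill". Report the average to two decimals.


Lengths: "tiny"=4, "sweet"=5, "sudden"=6, "computer"=8, "blade"=5, "rely"=4, "ill"=3
Sum = 35, Count = 7
Average = 35/7 = 5.00
= avg=5.00, min=3, max=8


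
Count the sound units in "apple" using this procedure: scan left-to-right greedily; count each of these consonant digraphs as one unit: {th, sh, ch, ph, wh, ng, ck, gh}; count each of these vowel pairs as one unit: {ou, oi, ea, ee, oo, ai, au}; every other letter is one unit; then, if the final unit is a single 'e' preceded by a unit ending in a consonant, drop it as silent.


Word: "apple" (5 letters)
Left-to-right scan:
  1. 'a' (letter)
  2. 'p' (letter)
  3. 'p' (letter)
  4. 'l' (letter)
  5. 'e' (letter)
Units from scan: 5
Final unit is 'e' after a consonant -> drop as silent (-1)
Sound units = 4 units


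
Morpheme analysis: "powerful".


Word: "powerful"
Morphemes: power | -ful
Each morpheme carries meaning
= 2 morphemes


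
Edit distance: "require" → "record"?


Word 1: "require" (length 7)
Word 2: "record" (length 6)
One optimal edit sequence (insert/delete/substitute each cost 1):
  1. keep 'r'
  2. keep 'e'
  3. delete 'q'  (+1)
  4. substitute 'u' -> 'c'  (+1)
  5. substitute 'i' -> 'o'  (+1)
  6. keep 'r'
  7. substitute 'e' -> 'd'  (+1)
Total edit operations: 4
Edit distance = 4


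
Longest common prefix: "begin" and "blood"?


Word 1: "begin"
Word 2: "blood"
Comparing from start:
  Pos 0: 'b' == 'b'
  Pos 1: 'e' != 'l' (stop)
LCP = "b" (length 1)


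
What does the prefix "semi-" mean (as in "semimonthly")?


Prefix: semi-
Example: semimonthly = semi- + monthly
Meaning = half


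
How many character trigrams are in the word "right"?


Word: "right" (length 5)
Number of 3-grams = length - 3 + 1 = 5 - 3 + 1
= 3


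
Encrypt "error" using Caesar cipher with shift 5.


Word: "error"
Shift: 5
Each letter → (letter + shift) mod 26:
  'e' (4) + 5 = 9 → 'j'
  'r' (17) + 5 = 22 → 'w'
  'r' (17) + 5 = 22 → 'w'
  'o' (14) + 5 = 19 → 't'
  'r' (17) + 5 = 22 → 'w'
Result = "jwwtw"


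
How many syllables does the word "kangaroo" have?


Word: "kangaroo"
Syllable breakdown: kan-ga-roo
Counting: 3 parts
= 3 syllables


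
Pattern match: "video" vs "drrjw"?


Pattern of "video": [0, 1, 2, 3, 4]
Pattern of "drrjw": [0, 1, 1, 2, 3]
Patterns do not match
Same pattern = No


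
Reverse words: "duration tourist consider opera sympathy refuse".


Original: "duration tourist consider opera sympathy refuse"
Words (1..n): duration | tourist | consider | opera | sympathy | refuse
Reversed (n..1): refuse | sympathy | opera | consider | tourist | duration
Result = "refuse sympathy opera consider tourist duration"


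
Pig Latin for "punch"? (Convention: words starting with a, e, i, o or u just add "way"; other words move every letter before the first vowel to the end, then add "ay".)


Word: "punch"
Starts with consonant(s) → move to end, add 'ay'
Consonant cluster: "p"
Pig Latin = "unchpay"


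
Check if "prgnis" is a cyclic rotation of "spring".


Word: "spring", Candidate: "prgnis"
Method: check if candidate is substring of word+word
"springspring" contains "prgnis"? No
Is rotation = No


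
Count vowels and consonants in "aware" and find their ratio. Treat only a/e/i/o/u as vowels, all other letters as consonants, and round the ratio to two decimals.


Word: "aware"
Vowels (a,e,i,o,u): 3
Consonants: 2
Ratio = 3/2
= 1.50


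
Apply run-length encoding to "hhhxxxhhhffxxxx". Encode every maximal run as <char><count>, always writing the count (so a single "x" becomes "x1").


String: "hhhxxxhhhffxxxx"
Scanning for consecutive runs:
  'h' x 3
  'x' x 3
  'h' x 3
  'f' x 2
  'x' x 4
RLE = "h3x3h3f2x4"


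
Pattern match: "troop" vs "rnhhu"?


Pattern of "troop": [0, 1, 2, 2, 3]
Pattern of "rnhhu": [0, 1, 2, 2, 3]
Patterns match
Same pattern = Yes


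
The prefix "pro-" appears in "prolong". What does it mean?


Prefix: pro-
Example: prolong (pro- + long)
Meaning = forward / in favor of


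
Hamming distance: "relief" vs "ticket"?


Comparing character by character (same length = 6):
  Pos 0: 'r' vs 't' !=
  Pos 1: 'e' vs 'i' !=
  Pos 2: 'l' vs 'c' !=
  Pos 3: 'i' vs 'k' !=
  Pos 4: 'e' vs 'e' =
  Pos 5: 'f' vs 't' !=
Hamming distance = 5


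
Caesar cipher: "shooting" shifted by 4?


Word: "shooting"
Shift: 4
Each letter → (letter + shift) mod 26:
  's' (18) + 4 = 22 → 'w'
  'h' (7) + 4 = 11 → 'l'
  'o' (14) + 4 = 18 → 's'
  'o' (14) + 4 = 18 → 's'
  't' (19) + 4 = 23 → 'x'
  'i' (8) + 4 = 12 → 'm'
  'n' (13) + 4 = 17 → 'r'
  'g' (6) + 4 = 10 → 'k'
Result = "wlssxmrk"


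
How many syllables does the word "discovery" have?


Word: "discovery"
Syllable breakdown: dis-cov-er-y
Counting: 4 parts
= 4 syllables


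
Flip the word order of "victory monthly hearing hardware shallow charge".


Original: "victory monthly hearing hardware shallow charge"
Words (1..n): victory | monthly | hearing | hardware | shallow | charge
Reversed (n..1): charge | shallow | hardware | hearing | monthly | victory
Result = "charge shallow hardware hearing monthly victory"


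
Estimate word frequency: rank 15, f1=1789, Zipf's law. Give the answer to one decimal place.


Zipf's law: f(r) = f(1) / r
f(1) = 1789
f(15) = 1789 / 15
= 119.3 occurrences
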